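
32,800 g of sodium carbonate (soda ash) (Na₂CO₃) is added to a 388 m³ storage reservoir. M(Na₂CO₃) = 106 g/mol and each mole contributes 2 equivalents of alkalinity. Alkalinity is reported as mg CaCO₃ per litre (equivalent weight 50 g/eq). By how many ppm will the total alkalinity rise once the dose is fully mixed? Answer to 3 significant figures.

79.8 ppm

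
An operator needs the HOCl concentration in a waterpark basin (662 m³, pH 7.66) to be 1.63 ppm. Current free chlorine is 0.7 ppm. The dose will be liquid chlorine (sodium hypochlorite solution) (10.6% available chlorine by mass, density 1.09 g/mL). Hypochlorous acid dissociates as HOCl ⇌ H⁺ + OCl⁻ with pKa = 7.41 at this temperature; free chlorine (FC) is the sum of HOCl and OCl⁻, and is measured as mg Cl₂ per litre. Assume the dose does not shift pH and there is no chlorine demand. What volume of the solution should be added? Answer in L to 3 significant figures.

21.9 L

Volume: 662 m³ = 662,000 L.
[OCl⁻]/[HOCl] = 10^(pH − pKa) = 10^(7.66 − 7.41) = 1.778; fraction as HOCl = 1/(1 + 1.778) = 0.3599.
Free chlorine required for 1.63 ppm HOCl: 1.63 / 0.3599 = 4.529 ppm.
FC to add: 4.529 − 0.7 = 3.829 mg/L as Cl₂.
Cl₂ equivalent: 3.829 mg/L × 662,000 L = 2535 g.
Product at 10.6% available Cl: 2535 / 0.106 = 23,910 g.
Volume: 23,910 g ÷ 1.09 g/mL = 21,940 mL.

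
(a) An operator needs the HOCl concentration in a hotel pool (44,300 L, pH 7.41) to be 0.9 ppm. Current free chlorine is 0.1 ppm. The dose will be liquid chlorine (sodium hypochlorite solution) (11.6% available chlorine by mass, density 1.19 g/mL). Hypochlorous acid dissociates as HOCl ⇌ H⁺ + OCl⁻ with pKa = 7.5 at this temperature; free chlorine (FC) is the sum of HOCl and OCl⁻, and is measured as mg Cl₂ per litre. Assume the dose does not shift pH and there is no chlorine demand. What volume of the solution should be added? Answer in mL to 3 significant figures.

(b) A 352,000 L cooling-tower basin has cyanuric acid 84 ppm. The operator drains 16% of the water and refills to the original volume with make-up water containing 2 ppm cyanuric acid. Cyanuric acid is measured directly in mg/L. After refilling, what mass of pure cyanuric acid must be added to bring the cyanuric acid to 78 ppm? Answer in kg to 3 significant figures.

(a) [OCl⁻]/[HOCl] = 10^(pH − pKa) = 10^(7.41 − 7.5) = 0.8128; fraction as HOCl = 1/(1 + 0.8128) = 0.5516.
(a) Free chlorine required for 0.9 ppm HOCl: 0.9 / 0.5516 = 1.632 ppm.
(a) FC to add: 1.632 − 0.1 = 1.532 mg/L as Cl₂.
(a) Cl₂ equivalent: 1.532 mg/L × 44,300 L = 67.85 g.
(a) Product at 11.6% available Cl: 67.85 / 0.116 = 584.9 g.
(a) Volume: 584.9 g ÷ 1.19 g/mL = 491.5 mL.

(b) After draining 16% and refilling: 84 × 0.84 + 2 × 0.16 = 70.88 ppm.
(b) Deficit to target: 78 − 70.88 = 7.12 mg/L.
(b) Mass: 7.12 mg/L × 352,000 L = 2506 g cyanuric acid.

(a) 492 mL; (b) 2.51 kg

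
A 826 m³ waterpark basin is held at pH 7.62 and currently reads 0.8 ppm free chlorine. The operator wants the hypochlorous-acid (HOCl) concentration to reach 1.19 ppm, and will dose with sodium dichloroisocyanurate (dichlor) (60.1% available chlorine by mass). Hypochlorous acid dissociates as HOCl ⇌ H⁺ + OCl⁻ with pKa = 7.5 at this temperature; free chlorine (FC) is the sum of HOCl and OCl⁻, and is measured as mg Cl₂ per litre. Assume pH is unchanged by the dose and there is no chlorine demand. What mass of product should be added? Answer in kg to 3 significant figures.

2.69 kg

Volume: 826 m³ = 826,000 L.
[OCl⁻]/[HOCl] = 10^(pH − pKa) = 10^(7.62 − 7.5) = 1.318; fraction as HOCl = 1/(1 + 1.318) = 0.4314.
Free chlorine required for 1.19 ppm HOCl: 1.19 / 0.4314 = 2.759 ppm.
FC to add: 2.759 − 0.8 = 1.959 mg/L as Cl₂.
Cl₂ equivalent: 1.959 mg/L × 826,000 L = 1618 g.
Product at 60.1% available Cl: 1618 / 0.601 = 2692 g.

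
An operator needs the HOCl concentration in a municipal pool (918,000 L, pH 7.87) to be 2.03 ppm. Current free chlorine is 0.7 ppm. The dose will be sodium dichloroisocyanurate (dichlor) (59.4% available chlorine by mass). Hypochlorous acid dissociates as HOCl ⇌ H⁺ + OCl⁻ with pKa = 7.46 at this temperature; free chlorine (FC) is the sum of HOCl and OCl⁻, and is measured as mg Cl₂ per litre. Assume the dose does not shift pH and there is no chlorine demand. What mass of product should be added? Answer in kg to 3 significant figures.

10.1 kg

[OCl⁻]/[HOCl] = 10^(pH − pKa) = 10^(7.87 − 7.46) = 2.57; fraction as HOCl = 1/(1 + 2.57) = 0.2801.
Free chlorine required for 2.03 ppm HOCl: 2.03 / 0.2801 = 7.248 ppm.
FC to add: 7.248 − 0.7 = 6.548 mg/L as Cl₂.
Cl₂ equivalent: 6.548 mg/L × 918,000 L = 6011 g.
Product at 59.4% available Cl: 6011 / 0.594 = 10,120 g.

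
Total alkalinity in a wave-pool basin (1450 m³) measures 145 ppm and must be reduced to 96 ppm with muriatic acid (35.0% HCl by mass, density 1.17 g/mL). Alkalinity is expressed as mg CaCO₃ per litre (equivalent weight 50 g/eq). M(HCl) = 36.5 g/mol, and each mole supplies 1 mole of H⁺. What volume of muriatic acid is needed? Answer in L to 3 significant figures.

127 L

Volume: 1450 m³ = 1,450,000 L.
Alkalinity to neutralize: (145 − 96) = 49 mg/L as CaCO₃ × 1,450,000 L = 71,050 g as CaCO₃.
Equivalents of H⁺ required: 71,050 ÷ 50 g/eq = 1421 eq = 1421 mol HCl.
Mass of HCl: 1421 × 36.5 = 51,870 g.
Mass of 35.0% solution: 51,870 / 0.35 = 148,200 g.
Volume: 148,200 g ÷ 1.17 g/mL = 126,700 mL.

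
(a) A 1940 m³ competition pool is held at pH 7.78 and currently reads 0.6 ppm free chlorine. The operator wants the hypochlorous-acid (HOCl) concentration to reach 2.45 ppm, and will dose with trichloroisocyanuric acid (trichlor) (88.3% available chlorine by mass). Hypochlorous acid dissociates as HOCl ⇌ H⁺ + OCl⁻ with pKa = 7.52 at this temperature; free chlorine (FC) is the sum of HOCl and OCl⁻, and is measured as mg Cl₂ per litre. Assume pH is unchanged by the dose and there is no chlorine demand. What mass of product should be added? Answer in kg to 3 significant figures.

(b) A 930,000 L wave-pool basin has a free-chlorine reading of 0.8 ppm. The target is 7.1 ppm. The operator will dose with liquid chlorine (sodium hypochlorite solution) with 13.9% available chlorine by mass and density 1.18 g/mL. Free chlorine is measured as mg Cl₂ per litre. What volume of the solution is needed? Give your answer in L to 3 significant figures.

(a) Volume: 1940 m³ = 1,940,000 L.
(a) [OCl⁻]/[HOCl] = 10^(pH − pKa) = 10^(7.78 − 7.52) = 1.82; fraction as HOCl = 1/(1 + 1.82) = 0.3546.
(a) Free chlorine required for 2.45 ppm HOCl: 2.45 / 0.3546 = 6.908 ppm.
(a) FC to add: 6.908 − 0.6 = 6.308 mg/L as Cl₂.
(a) Cl₂ equivalent: 6.308 mg/L × 1,940,000 L = 12,240 g.
(a) Product at 88.3% available Cl: 12,240 / 0.883 = 13,860 g.

(b) Chlorine deficit: 7.1 − 0.8 = 6.3 ppm = 6.3 mg/L as Cl₂.
(b) Cl₂ equivalent needed: 6.3 mg/L × 930,000 L = 5,859,000 mg = 5859 g.
(b) Product at 13.9% available chlorine: 5859 / 0.139 = 42,150 g.
(b) Volume at density 1.18 g/mL: 42,150 g ÷ 1.18 g/mL = 35,720 mL.

(a) 13.9 kg; (b) 35.7 L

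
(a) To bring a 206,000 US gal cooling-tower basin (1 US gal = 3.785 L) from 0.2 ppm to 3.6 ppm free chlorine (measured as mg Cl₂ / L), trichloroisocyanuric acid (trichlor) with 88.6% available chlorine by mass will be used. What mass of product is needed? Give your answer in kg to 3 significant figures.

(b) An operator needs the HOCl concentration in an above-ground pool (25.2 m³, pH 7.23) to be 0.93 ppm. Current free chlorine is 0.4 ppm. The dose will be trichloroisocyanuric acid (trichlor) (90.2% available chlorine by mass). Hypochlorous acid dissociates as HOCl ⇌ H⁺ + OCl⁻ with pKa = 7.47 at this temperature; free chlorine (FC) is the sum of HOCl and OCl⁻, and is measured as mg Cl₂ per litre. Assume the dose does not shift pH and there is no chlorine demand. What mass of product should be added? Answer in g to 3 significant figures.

(a) Volume: 206,000 US gal × 3.785 L/gal = 779,710 L.
(a) Chlorine deficit: 3.6 − 0.2 = 3.4 ppm = 3.4 mg/L as Cl₂.
(a) Cl₂ equivalent needed: 3.4 mg/L × 779,710 L = 2,651,000 mg = 2651 g.
(a) Product at 88.6% available chlorine: 2651 / 0.886 = 2992 g.

(b) Volume: 25.2 m³ = 25,200 L.
(b) [OCl⁻]/[HOCl] = 10^(pH − pKa) = 10^(7.23 − 7.47) = 0.5754; fraction as HOCl = 1/(1 + 0.5754) = 0.6347.
(b) Free chlorine required for 0.93 ppm HOCl: 0.93 / 0.6347 = 1.465 ppm.
(b) FC to add: 1.465 − 0.4 = 1.065 mg/L as Cl₂.
(b) Cl₂ equivalent: 1.065 mg/L × 25,200 L = 26.84 g.
(b) Product at 90.2% available Cl: 26.84 / 0.902 = 29.76 g.

(a) 2.99 kg; (b) 29.8 g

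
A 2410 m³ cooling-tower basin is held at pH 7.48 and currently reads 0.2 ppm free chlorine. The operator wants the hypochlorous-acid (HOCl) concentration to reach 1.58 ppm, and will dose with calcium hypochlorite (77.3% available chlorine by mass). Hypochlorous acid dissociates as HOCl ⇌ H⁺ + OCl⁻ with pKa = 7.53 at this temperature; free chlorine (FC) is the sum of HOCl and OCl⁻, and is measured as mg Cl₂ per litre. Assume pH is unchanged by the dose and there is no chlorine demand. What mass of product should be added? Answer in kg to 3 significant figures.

Volume: 2410 m³ = 2,410,000 L.
[OCl⁻]/[HOCl] = 10^(pH − pKa) = 10^(7.48 − 7.53) = 0.8913; fraction as HOCl = 1/(1 + 0.8913) = 0.5288.
Free chlorine required for 1.58 ppm HOCl: 1.58 / 0.5288 = 2.988 ppm.
FC to add: 2.988 − 0.2 = 2.788 mg/L as Cl₂.
Cl₂ equivalent: 2.788 mg/L × 2,410,000 L = 6720 g.
Product at 77.3% available Cl: 6720 / 0.773 = 8693 g.

8.69 kg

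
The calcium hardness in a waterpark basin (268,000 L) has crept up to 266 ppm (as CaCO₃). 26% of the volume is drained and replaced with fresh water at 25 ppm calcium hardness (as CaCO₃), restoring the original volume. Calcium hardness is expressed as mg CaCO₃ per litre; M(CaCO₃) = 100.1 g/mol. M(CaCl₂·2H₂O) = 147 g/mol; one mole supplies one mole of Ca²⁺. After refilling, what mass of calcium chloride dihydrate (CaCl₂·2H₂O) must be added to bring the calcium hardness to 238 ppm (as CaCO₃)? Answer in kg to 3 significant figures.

After draining 26% and refilling: 266 × 0.74 + 25 × 0.26 = 203.34 ppm.
Deficit to target: 238 − 203.34 = 34.66 mg/L.
As CaCO₃: 34.66 mg/L × 268,000 L = 9289 g; ÷ 100.1 = 92.8 mol Ca²⁺.
Mass: 92.8 × 147 = 13,640 g.

13.6 kg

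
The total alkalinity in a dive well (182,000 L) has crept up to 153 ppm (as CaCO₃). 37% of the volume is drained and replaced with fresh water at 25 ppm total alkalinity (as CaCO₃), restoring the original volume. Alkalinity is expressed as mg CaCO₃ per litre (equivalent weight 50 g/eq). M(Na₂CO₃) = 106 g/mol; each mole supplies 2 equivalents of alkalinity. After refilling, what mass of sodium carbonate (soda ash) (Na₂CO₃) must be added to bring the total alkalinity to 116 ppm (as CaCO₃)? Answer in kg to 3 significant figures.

2.00 kg

After draining 37% and refilling: 153 × 0.63 + 25 × 0.37 = 105.64 ppm.
Deficit to target: 116 − 105.64 = 10.36 mg/L.
As CaCO₃: 10.36 mg/L × 182,000 L = 1886 g; ÷ 50 g/eq ÷ 2 = 18.86 mol Na₂CO₃.
Mass: 18.86 × 106 = 1999 g.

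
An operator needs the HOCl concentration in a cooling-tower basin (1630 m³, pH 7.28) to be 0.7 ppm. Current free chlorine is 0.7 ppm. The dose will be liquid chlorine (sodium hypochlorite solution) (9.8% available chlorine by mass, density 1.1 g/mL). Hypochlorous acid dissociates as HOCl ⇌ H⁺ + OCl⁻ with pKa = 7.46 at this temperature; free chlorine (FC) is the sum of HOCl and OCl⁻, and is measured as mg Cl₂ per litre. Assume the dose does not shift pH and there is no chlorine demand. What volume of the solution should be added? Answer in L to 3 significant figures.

Volume: 1630 m³ = 1,630,000 L.
[OCl⁻]/[HOCl] = 10^(pH − pKa) = 10^(7.28 − 7.46) = 0.6607; fraction as HOCl = 1/(1 + 0.6607) = 0.6022.
Free chlorine required for 0.7 ppm HOCl: 0.7 / 0.6022 = 1.162 ppm.
FC to add: 1.162 − 0.7 = 0.4625 mg/L as Cl₂.
Cl₂ equivalent: 0.4625 mg/L × 1,630,000 L = 753.9 g.
Product at 9.8% available Cl: 753.9 / 0.098 = 7692 g.
Volume: 7692 g ÷ 1.1 g/mL = 6993 mL.

6.99 L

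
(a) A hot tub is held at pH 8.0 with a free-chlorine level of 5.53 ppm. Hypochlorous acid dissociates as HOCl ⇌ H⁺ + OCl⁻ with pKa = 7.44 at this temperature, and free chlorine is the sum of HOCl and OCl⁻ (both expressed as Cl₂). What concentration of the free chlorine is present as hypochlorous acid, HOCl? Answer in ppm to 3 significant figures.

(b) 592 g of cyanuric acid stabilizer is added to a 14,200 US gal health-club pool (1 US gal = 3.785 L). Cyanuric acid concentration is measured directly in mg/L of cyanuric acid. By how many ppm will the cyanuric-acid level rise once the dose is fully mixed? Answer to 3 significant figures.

(a) 1.19 ppm; (b) 11.0 ppm

(a) [OCl⁻]/[HOCl] = 10^(pH − pKa) = 10^(8.0 − 7.44) = 10^0.56 = 3.631.
(a) Fraction as HOCl = 1 / (1 + 3.631) = 0.2159.
(a) HOCl = 0.2159 × 5.53 ppm = 1.194 ppm.

(b) Volume: 14,200 US gal × 3.785 L/gal = 53,747 L.
(b) Rise: 592 g / 53,747 L × 1000 = 11.01 mg/L.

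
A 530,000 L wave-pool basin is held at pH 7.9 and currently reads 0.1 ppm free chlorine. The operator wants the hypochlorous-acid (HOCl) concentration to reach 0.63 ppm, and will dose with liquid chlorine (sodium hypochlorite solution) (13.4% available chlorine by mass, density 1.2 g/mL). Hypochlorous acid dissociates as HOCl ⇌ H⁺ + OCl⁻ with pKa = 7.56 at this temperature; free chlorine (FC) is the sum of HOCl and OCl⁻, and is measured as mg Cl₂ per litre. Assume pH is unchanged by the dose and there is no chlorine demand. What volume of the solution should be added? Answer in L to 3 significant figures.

[OCl⁻]/[HOCl] = 10^(pH − pKa) = 10^(7.9 − 7.56) = 2.188; fraction as HOCl = 1/(1 + 2.188) = 0.3137.
Free chlorine required for 0.63 ppm HOCl: 0.63 / 0.3137 = 2.008 ppm.
FC to add: 2.008 − 0.1 = 1.908 mg/L as Cl₂.
Cl₂ equivalent: 1.908 mg/L × 530,000 L = 1011 g.
Product at 13.4% available Cl: 1011 / 0.134 = 7548 g.
Volume: 7548 g ÷ 1.2 g/mL = 6290 mL.

6.29 L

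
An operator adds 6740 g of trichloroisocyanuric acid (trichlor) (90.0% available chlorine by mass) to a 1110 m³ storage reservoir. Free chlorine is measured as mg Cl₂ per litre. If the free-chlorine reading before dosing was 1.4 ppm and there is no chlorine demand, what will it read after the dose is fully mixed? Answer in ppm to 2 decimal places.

6.86 ppm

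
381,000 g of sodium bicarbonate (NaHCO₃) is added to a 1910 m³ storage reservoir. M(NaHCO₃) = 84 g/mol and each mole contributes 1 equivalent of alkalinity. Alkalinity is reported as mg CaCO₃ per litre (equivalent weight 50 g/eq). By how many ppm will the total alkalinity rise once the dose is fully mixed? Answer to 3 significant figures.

Volume: 1910 m³ = 1,910,000 L.
Moles of NaHCO₃: 381,000 g ÷ 84 g/mol = 4536 mol → 4536 eq of alkalinity.
As CaCO₃: 4536 eq × 50 g/eq = 226,800 g.
Rise: 226,800 g / 1,910,000 L × 1000 = 118.7 mg/L.

119 ppm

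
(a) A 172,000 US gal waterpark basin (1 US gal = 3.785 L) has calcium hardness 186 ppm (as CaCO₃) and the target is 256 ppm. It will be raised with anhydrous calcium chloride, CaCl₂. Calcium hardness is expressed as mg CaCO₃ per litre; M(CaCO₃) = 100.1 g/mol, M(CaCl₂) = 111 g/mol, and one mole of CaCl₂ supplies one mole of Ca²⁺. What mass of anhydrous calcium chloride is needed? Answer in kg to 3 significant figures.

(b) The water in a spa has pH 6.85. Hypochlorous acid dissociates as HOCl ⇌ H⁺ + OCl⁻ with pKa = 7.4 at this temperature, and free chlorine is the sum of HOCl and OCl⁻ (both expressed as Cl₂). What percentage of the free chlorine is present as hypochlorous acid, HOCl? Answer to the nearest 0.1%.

(a) 50.5 kg; (b) 78.0%

(a) Volume: 172,000 US gal × 3.785 L/gal = 651,020 L.
(a) Hardness to add: (256 − 186) = 70 mg/L as CaCO₃ × 651,020 L = 45,570 g as CaCO₃.
(a) Moles of Ca²⁺ (1 mol Ca²⁺ ≡ 1 mol CaCO₃): 45,570 / 100.1 g/mol = 455.3 mol.
(a) Mass of CaCl₂: 455.3 × 111 = 50,530 g.

(b) [OCl⁻]/[HOCl] = 10^(pH − pKa) = 10^(6.85 − 7.4) = 10^-0.55 = 0.2818.
(b) Fraction as HOCl = 1 / (1 + 0.2818) = 0.7801.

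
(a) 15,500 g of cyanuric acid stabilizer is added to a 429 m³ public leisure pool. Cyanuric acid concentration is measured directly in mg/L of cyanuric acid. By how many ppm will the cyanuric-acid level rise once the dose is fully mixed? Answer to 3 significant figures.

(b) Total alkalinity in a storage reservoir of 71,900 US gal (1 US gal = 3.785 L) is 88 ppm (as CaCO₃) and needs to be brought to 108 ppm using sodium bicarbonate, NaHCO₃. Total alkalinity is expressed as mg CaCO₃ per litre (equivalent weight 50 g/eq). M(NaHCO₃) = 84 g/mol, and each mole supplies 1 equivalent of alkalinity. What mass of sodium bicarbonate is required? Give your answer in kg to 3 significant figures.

(a) Volume: 429 m³ = 429,000 L.
(a) Rise: 15,500 g / 429,000 L × 1000 = 36.13 mg/L.

(b) Volume: 71,900 US gal × 3.785 L/gal = 272,142 L.
(b) Alkalinity to add: (108 − 88) = 20 mg/L as CaCO₃ × 272,142 L = 5443 g as CaCO₃.
(b) Equivalents: 5443 g ÷ 50 g/eq = 108.9 eq.
(b) NaHCO₃ supplies 1 eq per mole → 108.9 mol.
(b) Mass: 108.9 mol × 84 g/mol = 9144 g.

(a) 36.1 ppm; (b) 9.14 kg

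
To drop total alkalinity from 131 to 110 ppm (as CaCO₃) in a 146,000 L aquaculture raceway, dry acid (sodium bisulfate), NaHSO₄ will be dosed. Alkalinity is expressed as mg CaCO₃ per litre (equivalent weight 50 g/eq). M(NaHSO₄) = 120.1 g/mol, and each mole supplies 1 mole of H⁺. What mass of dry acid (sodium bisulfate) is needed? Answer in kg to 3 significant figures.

7.36 kg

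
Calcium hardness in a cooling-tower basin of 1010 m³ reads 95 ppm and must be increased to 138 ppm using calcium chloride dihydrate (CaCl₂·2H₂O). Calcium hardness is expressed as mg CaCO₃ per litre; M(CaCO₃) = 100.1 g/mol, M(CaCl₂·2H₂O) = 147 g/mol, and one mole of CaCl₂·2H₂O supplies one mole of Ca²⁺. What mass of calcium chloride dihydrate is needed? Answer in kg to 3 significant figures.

63.8 kg

Volume: 1010 m³ = 1,010,000 L.
Hardness to add: (138 − 95) = 43 mg/L as CaCO₃ × 1,010,000 L = 43,430 g as CaCO₃.
Moles of Ca²⁺ (1 mol Ca²⁺ ≡ 1 mol CaCO₃): 43,430 / 100.1 g/mol = 433.9 mol.
Mass of CaCl₂·2H₂O: 433.9 × 147 = 63,780 g.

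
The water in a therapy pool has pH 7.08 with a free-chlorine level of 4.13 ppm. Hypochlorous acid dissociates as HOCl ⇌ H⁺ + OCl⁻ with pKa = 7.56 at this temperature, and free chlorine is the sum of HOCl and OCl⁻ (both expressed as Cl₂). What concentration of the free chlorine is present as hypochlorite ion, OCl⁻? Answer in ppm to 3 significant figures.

1.03 ppm

[OCl⁻]/[HOCl] = 10^(pH − pKa) = 10^(7.08 − 7.56) = 10^-0.48 = 0.3311.
Fraction as HOCl = 1 / (1 + 0.3311) = 0.7512.
OCl⁻ = (1 − 0.7512) × 4.13 ppm = 1.027 ppm.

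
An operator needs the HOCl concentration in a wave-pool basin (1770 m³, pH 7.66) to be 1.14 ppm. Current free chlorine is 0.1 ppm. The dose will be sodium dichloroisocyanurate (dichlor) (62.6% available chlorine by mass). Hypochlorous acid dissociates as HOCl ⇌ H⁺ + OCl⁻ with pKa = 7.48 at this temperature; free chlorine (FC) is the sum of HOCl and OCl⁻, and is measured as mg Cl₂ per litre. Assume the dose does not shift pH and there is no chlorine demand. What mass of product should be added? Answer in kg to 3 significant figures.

7.82 kg

Volume: 1770 m³ = 1,770,000 L.
[OCl⁻]/[HOCl] = 10^(pH − pKa) = 10^(7.66 − 7.48) = 1.514; fraction as HOCl = 1/(1 + 1.514) = 0.3978.
Free chlorine required for 1.14 ppm HOCl: 1.14 / 0.3978 = 2.865 ppm.
FC to add: 2.865 − 0.1 = 2.765 mg/L as Cl₂.
Cl₂ equivalent: 2.765 mg/L × 1,770,000 L = 4895 g.
Product at 62.6% available Cl: 4895 / 0.626 = 7819 g.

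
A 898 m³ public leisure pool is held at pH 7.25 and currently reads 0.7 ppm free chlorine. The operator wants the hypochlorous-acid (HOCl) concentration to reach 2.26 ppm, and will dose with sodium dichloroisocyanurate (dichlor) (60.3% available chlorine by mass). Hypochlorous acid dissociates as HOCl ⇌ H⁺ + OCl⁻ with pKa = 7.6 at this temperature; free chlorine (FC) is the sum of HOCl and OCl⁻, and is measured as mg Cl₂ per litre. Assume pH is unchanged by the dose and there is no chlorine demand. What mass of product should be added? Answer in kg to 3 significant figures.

Volume: 898 m³ = 898,000 L.
[OCl⁻]/[HOCl] = 10^(pH − pKa) = 10^(7.25 − 7.6) = 0.4467; fraction as HOCl = 1/(1 + 0.4467) = 0.6912.
Free chlorine required for 2.26 ppm HOCl: 2.26 / 0.6912 = 3.27 ppm.
FC to add: 3.27 − 0.7 = 2.57 mg/L as Cl₂.
Cl₂ equivalent: 2.57 mg/L × 898,000 L = 2307 g.
Product at 60.3% available Cl: 2307 / 0.603 = 3827 g.

3.83 kg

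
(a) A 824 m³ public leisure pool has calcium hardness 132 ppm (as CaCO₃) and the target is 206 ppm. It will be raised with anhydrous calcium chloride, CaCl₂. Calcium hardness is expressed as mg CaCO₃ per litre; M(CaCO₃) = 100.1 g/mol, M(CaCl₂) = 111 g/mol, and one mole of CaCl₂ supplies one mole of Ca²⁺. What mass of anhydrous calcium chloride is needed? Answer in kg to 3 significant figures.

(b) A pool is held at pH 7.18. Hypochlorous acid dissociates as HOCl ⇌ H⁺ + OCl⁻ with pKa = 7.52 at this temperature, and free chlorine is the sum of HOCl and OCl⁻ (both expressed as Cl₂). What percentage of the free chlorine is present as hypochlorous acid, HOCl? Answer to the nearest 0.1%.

(a) 67.6 kg; (b) 68.6%

(a) Volume: 824 m³ = 824,000 L.
(a) Hardness to add: (206 − 132) = 74 mg/L as CaCO₃ × 824,000 L = 60,980 g as CaCO₃.
(a) Moles of Ca²⁺ (1 mol Ca²⁺ ≡ 1 mol CaCO₃): 60,980 / 100.1 g/mol = 609.2 mol.
(a) Mass of CaCl₂: 609.2 × 111 = 67,620 g.

(b) [OCl⁻]/[HOCl] = 10^(pH − pKa) = 10^(7.18 − 7.52) = 10^-0.34 = 0.4571.
(b) Fraction as HOCl = 1 / (1 + 0.4571) = 0.6863.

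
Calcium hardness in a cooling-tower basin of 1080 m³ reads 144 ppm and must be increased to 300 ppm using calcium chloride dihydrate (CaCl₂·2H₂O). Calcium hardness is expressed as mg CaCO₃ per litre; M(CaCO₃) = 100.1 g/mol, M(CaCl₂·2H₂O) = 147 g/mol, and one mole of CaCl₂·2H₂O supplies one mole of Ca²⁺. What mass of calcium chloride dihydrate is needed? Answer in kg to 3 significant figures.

Volume: 1080 m³ = 1,080,000 L.
Hardness to add: (300 − 144) = 156 mg/L as CaCO₃ × 1,080,000 L = 168,500 g as CaCO₃.
Moles of Ca²⁺ (1 mol Ca²⁺ ≡ 1 mol CaCO₃): 168,500 / 100.1 g/mol = 1683 mol.
Mass of CaCl₂·2H₂O: 1683 × 147 = 247,400 g.

247 kg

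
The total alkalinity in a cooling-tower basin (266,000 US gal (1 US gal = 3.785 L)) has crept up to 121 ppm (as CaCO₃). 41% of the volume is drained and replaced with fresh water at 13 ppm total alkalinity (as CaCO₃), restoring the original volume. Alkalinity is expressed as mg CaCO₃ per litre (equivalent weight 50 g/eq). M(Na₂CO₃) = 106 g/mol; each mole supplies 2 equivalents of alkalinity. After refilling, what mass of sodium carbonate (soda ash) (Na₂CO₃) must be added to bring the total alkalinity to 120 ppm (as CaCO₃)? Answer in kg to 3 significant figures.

46.2 kg

Volume: 266,000 US gal × 3.785 L/gal = 1,006,810 L.
After draining 41% and refilling: 121 × 0.59 + 13 × 0.41 = 76.72 ppm.
Deficit to target: 120 − 76.72 = 43.28 mg/L.
As CaCO₃: 43.28 mg/L × 1,006,810 L = 43,570 g; ÷ 50 g/eq ÷ 2 = 435.7 mol Na₂CO₃.
Mass: 435.7 × 106 = 46,190 g.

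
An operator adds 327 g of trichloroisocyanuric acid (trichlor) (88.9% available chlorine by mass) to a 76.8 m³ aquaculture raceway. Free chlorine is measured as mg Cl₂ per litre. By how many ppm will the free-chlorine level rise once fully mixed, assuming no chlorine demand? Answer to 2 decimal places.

Volume: 76.8 m³ = 76,800 L.
Available chlorine delivered: 327 g × 0.889 = 290.7 g as Cl₂.
Concentration rise: 290.7 g / 76,800 L = 3.785 mg/L = 3.79 ppm.

3.79 ppm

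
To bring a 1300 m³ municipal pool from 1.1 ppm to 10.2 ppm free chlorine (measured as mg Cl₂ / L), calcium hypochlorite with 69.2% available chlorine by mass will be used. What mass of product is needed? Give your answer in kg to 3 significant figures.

Volume: 1300 m³ = 1,300,000 L.
Chlorine deficit: 10.2 − 1.1 = 9.1 ppm = 9.1 mg/L as Cl₂.
Cl₂ equivalent needed: 9.1 mg/L × 1,300,000 L = 11,830,000 mg = 11,830 g.
Product at 69.2% available chlorine: 11,830 / 0.692 = 17,100 g.

17.1 kg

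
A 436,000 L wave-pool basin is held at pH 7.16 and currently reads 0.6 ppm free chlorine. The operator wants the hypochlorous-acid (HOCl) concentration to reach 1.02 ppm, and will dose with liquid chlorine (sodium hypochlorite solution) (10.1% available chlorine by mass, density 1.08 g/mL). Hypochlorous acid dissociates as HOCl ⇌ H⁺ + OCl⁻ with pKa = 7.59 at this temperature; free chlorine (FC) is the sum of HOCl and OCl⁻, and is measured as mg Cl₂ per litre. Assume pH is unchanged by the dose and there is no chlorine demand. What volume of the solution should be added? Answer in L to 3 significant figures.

[OCl⁻]/[HOCl] = 10^(pH − pKa) = 10^(7.16 − 7.59) = 0.3715; fraction as HOCl = 1/(1 + 0.3715) = 0.7291.
Free chlorine required for 1.02 ppm HOCl: 1.02 / 0.7291 = 1.399 ppm.
FC to add: 1.399 − 0.6 = 0.799 mg/L as Cl₂.
Cl₂ equivalent: 0.799 mg/L × 436,000 L = 348.3 g.
Product at 10.1% available Cl: 348.3 / 0.101 = 3449 g.
Volume: 3449 g ÷ 1.08 g/mL = 3194 mL.

3.19 L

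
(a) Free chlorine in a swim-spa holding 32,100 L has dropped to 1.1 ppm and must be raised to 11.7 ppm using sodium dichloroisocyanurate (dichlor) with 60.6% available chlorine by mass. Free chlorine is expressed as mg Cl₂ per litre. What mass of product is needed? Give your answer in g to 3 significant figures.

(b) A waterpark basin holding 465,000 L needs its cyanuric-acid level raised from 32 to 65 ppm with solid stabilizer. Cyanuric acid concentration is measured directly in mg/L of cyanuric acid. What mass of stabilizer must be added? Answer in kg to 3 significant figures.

(a) 561 g; (b) 15.3 kg

(a) Chlorine deficit: 11.7 − 1.1 = 10.6 ppm = 10.6 mg/L as Cl₂.
(a) Cl₂ equivalent needed: 10.6 mg/L × 32,100 L = 340,300 mg = 340.3 g.
(a) Product at 60.6% available chlorine: 340.3 / 0.606 = 561.5 g.

(b) CYA to add: (65 − 32) = 33 mg/L × 465,000 L = 15,340 g cyanuric acid.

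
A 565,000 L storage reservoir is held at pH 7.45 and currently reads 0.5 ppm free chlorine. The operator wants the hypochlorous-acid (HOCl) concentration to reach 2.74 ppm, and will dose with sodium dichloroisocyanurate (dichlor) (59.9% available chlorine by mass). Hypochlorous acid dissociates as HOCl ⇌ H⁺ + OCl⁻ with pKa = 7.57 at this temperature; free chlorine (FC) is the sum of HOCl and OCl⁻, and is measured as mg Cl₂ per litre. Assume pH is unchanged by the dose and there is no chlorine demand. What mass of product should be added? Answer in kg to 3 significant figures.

[OCl⁻]/[HOCl] = 10^(pH − pKa) = 10^(7.45 − 7.57) = 0.7586; fraction as HOCl = 1/(1 + 0.7586) = 0.5686.
Free chlorine required for 2.74 ppm HOCl: 2.74 / 0.5686 = 4.819 ppm.
FC to add: 4.819 − 0.5 = 4.319 mg/L as Cl₂.
Cl₂ equivalent: 4.319 mg/L × 565,000 L = 2440 g.
Product at 59.9% available Cl: 2440 / 0.599 = 4073 g.

4.07 kg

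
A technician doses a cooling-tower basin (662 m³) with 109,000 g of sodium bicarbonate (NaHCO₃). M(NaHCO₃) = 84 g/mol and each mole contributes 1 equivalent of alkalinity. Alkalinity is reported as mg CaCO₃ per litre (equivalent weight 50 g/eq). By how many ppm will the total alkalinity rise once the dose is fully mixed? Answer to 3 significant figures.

98.0 ppm

Volume: 662 m³ = 662,000 L.
Moles of NaHCO₃: 109,000 g ÷ 84 g/mol = 1298 mol → 1298 eq of alkalinity.
As CaCO₃: 1298 eq × 50 g/eq = 64,880 g.
Rise: 64,880 g / 662,000 L × 1000 = 98.01 mg/L.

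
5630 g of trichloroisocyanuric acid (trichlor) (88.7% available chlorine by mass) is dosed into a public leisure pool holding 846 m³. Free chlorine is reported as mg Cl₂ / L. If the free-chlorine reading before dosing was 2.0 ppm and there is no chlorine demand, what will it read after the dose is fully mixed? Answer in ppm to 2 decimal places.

7.90 ppm

Volume: 846 m³ = 846,000 L.
Available chlorine delivered: 5630 g × 0.887 = 4994 g as Cl₂.
Concentration rise: 4994 g / 846,000 L = 5.903 mg/L = 5.90 ppm.
Final FC: 2.0 + 5.90 = 7.90 ppm.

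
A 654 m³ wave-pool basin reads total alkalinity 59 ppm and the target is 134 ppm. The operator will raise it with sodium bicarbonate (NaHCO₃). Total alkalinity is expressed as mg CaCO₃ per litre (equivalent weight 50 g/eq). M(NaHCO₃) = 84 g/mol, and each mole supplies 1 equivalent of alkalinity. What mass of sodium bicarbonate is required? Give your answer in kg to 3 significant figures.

82.4 kg

Volume: 654 m³ = 654,000 L.
Alkalinity to add: (134 − 59) = 75 mg/L as CaCO₃ × 654,000 L = 49,050 g as CaCO₃.
Equivalents: 49,050 g ÷ 50 g/eq = 981 eq.
NaHCO₃ supplies 1 eq per mole → 981 mol.
Mass: 981 mol × 84 g/mol = 82,400 g.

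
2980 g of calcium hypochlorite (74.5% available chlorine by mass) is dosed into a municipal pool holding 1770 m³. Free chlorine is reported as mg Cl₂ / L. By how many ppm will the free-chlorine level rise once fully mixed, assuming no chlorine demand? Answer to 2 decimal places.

1.25 ppm

Volume: 1770 m³ = 1,770,000 L.
Available chlorine delivered: 2980 g × 0.745 = 2220 g as Cl₂.
Concentration rise: 2220 g / 1,770,000 L = 1.254 mg/L = 1.25 ppm.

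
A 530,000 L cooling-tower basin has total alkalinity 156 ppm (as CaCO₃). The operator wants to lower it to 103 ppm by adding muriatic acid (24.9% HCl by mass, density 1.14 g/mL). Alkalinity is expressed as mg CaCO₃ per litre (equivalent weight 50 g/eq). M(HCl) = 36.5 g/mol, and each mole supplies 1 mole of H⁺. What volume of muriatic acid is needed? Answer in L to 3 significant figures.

Alkalinity to neutralize: (156 − 103) = 53 mg/L as CaCO₃ × 530,000 L = 28,090 g as CaCO₃.
Equivalents of H⁺ required: 28,090 ÷ 50 g/eq = 561.8 eq = 561.8 mol HCl.
Mass of HCl: 561.8 × 36.5 = 20,510 g.
Mass of 24.9% solution: 20,510 / 0.249 = 82,350 g.
Volume: 82,350 g ÷ 1.14 g/mL = 72,240 mL.

72.2 L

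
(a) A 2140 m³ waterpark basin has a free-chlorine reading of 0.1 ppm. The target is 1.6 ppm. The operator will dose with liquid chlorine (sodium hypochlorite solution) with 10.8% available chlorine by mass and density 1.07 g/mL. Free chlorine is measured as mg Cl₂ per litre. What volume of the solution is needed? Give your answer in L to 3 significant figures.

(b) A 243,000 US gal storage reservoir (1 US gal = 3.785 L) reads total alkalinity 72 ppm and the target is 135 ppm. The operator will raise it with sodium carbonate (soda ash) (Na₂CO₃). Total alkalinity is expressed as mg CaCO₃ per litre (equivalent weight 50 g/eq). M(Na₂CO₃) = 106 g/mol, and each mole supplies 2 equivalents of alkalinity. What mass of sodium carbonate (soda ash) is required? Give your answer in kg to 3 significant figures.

(a) Volume: 2140 m³ = 2,140,000 L.
(a) Chlorine deficit: 1.6 − 0.1 = 1.5 ppm = 1.5 mg/L as Cl₂.
(a) Cl₂ equivalent needed: 1.5 mg/L × 2,140,000 L = 3,210,000 mg = 3210 g.
(a) Product at 10.8% available chlorine: 3210 / 0.108 = 29,720 g.
(a) Volume at density 1.07 g/mL: 29,720 g ÷ 1.07 g/mL = 27,780 mL.

(b) Volume: 243,000 US gal × 3.785 L/gal = 919,755 L.
(b) Alkalinity to add: (135 − 72) = 63 mg/L as CaCO₃ × 919,755 L = 57,940 g as CaCO₃.
(b) Equivalents: 57,940 g ÷ 50 g/eq = 1159 eq.
(b) Each mole of Na₂CO₃ supplies 2 eq, so 1159 / 2 = 579.4 mol.
(b) Mass: 579.4 mol × 106 g/mol = 61,420 g.

(a) 27.8 L; (b) 61.4 kg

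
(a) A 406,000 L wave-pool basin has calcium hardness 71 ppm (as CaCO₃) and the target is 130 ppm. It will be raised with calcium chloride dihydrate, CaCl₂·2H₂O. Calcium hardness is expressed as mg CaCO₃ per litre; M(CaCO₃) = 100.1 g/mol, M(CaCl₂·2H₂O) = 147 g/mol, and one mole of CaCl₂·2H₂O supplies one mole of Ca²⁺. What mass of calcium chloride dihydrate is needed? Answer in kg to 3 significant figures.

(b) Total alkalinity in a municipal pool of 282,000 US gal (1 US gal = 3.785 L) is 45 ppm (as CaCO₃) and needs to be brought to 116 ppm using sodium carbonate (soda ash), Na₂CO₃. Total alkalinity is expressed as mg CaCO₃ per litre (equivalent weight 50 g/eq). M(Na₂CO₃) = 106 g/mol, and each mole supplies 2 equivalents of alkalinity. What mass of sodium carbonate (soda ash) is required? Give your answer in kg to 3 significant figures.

(a) Hardness to add: (130 − 71) = 59 mg/L as CaCO₃ × 406,000 L = 23,950 g as CaCO₃.
(a) Moles of Ca²⁺ (1 mol Ca²⁺ ≡ 1 mol CaCO₃): 23,950 / 100.1 g/mol = 239.3 mol.
(a) Mass of CaCl₂·2H₂O: 239.3 × 147 = 35,180 g.

(b) Volume: 282,000 US gal × 3.785 L/gal = 1,067,370 L.
(b) Alkalinity to add: (116 − 45) = 71 mg/L as CaCO₃ × 1,067,370 L = 75,780 g as CaCO₃.
(b) Equivalents: 75,780 g ÷ 50 g/eq = 1516 eq.
(b) Each mole of Na₂CO₃ supplies 2 eq, so 1516 / 2 = 757.8 mol.
(b) Mass: 757.8 mol × 106 g/mol = 80,330 g.

(a) 35.2 kg; (b) 80.3 kg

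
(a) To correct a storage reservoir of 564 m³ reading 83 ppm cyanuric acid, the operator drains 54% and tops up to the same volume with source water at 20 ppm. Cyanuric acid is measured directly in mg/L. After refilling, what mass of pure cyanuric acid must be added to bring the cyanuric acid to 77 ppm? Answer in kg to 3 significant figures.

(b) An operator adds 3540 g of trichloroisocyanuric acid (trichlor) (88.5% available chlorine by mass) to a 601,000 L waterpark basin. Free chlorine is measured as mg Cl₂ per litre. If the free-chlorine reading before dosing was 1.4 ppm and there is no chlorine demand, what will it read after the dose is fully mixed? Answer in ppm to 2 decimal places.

(a) Volume: 564 m³ = 564,000 L.
(a) After draining 54% and refilling: 83 × 0.46 + 20 × 0.54 = 48.98 ppm.
(a) Deficit to target: 77 − 48.98 = 28.02 mg/L.
(a) Mass: 28.02 mg/L × 564,000 L = 15,800 g cyanuric acid.

(b) Available chlorine delivered: 3540 g × 0.885 = 3133 g as Cl₂.
(b) Concentration rise: 3133 g / 601,000 L = 5.213 mg/L = 5.21 ppm.
(b) Final FC: 1.4 + 5.21 = 6.61 ppm.

(a) 15.8 kg; (b) 6.61 ppm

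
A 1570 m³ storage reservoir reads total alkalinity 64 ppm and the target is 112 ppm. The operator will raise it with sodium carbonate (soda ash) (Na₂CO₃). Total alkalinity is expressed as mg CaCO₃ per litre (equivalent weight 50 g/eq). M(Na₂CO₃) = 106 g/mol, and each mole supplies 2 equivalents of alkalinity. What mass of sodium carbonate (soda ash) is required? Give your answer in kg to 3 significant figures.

79.9 kg

Volume: 1570 m³ = 1,570,000 L.
Alkalinity to add: (112 − 64) = 48 mg/L as CaCO₃ × 1,570,000 L = 75,360 g as CaCO₃.
Equivalents: 75,360 g ÷ 50 g/eq = 1507 eq.
Each mole of Na₂CO₃ supplies 2 eq, so 1507 / 2 = 753.6 mol.
Mass: 753.6 mol × 106 g/mol = 79,880 g.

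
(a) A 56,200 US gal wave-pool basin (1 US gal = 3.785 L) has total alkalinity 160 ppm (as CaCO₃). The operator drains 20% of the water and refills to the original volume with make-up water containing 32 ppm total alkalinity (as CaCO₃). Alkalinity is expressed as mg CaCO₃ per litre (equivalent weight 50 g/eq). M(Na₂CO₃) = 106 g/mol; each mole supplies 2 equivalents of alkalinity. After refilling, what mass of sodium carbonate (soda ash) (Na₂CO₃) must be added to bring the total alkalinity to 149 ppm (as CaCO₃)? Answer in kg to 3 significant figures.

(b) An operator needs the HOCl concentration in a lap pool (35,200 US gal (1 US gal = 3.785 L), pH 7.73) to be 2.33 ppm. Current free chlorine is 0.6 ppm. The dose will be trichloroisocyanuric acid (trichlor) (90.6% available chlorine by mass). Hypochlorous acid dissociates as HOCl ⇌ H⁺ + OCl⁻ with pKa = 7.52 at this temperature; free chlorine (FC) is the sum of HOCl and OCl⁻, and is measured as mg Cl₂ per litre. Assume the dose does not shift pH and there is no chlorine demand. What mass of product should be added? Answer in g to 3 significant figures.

(a) 3.29 kg; (b) 810 g

(a) Volume: 56,200 US gal × 3.785 L/gal = 212,717 L.
(a) After draining 20% and refilling: 160 × 0.80 + 32 × 0.20 = 134.4 ppm.
(a) Deficit to target: 149 − 134.4 = 14.6 mg/L.
(a) As CaCO₃: 14.6 mg/L × 212,717 L = 3106 g; ÷ 50 g/eq ÷ 2 = 31.06 mol Na₂CO₃.
(a) Mass: 31.06 × 106 = 3292 g.

(b) Volume: 35,200 US gal × 3.785 L/gal = 133,232 L.
(b) [OCl⁻]/[HOCl] = 10^(pH − pKa) = 10^(7.73 − 7.52) = 1.622; fraction as HOCl = 1/(1 + 1.622) = 0.3814.
(b) Free chlorine required for 2.33 ppm HOCl: 2.33 / 0.3814 = 6.109 ppm.
(b) FC to add: 6.109 − 0.6 = 5.509 mg/L as Cl₂.
(b) Cl₂ equivalent: 5.509 mg/L × 133,232 L = 734 g.
(b) Product at 90.6% available Cl: 734 / 0.906 = 810.1 g.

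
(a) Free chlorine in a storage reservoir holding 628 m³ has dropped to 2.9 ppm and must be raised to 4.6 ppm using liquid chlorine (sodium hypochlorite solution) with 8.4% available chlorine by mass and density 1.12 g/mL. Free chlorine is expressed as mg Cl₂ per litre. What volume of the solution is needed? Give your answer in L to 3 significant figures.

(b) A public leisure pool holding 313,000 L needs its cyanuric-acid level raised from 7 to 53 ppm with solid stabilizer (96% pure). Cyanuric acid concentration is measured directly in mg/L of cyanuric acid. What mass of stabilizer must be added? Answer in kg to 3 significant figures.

(a) Volume: 628 m³ = 628,000 L.
(a) Chlorine deficit: 4.6 − 2.9 = 1.7 ppm = 1.7 mg/L as Cl₂.
(a) Cl₂ equivalent needed: 1.7 mg/L × 628,000 L = 1,068,000 mg = 1068 g.
(a) Product at 8.4% available chlorine: 1068 / 0.084 = 12,710 g.
(a) Volume at density 1.12 g/mL: 12,710 g ÷ 1.12 g/mL = 11,350 mL.

(b) CYA to add: (53 − 7) = 46 mg/L × 313,000 L = 14,400 g cyanuric acid.
(b) At 96% purity: 14,400 / 0.96 = 15,000 g product.

(a) 11.3 L; (b) 15.0 kg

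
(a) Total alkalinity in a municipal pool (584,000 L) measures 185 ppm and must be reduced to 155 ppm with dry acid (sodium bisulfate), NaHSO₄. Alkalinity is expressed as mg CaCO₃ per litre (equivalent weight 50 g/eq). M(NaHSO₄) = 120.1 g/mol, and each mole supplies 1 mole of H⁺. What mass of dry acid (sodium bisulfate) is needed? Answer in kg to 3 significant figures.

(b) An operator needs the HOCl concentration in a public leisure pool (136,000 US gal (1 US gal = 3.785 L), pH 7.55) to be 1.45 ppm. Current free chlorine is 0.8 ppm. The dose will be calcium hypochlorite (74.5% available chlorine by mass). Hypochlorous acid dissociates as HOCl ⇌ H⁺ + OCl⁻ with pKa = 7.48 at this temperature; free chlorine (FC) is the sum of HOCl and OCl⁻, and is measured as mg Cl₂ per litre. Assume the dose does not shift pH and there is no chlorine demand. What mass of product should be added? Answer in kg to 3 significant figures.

(a) Alkalinity to neutralize: (185 − 155) = 30 mg/L as CaCO₃ × 584,000 L = 17,520 g as CaCO₃.
(a) Equivalents of H⁺ required: 17,520 ÷ 50 g/eq = 350.4 eq = 350.4 mol NaHSO₄.
(a) Mass of NaHSO₄: 350.4 × 120.1 = 42,080 g.

(b) Volume: 136,000 US gal × 3.785 L/gal = 514,760 L.
(b) [OCl⁻]/[HOCl] = 10^(pH − pKa) = 10^(7.55 − 7.48) = 1.175; fraction as HOCl = 1/(1 + 1.175) = 0.4598.
(b) Free chlorine required for 1.45 ppm HOCl: 1.45 / 0.4598 = 3.154 ppm.
(b) FC to add: 3.154 − 0.8 = 2.354 mg/L as Cl₂.
(b) Cl₂ equivalent: 2.354 mg/L × 514,760 L = 1212 g.
(b) Product at 74.5% available Cl: 1212 / 0.745 = 1626 g.

(a) 42.1 kg; (b) 1.63 kg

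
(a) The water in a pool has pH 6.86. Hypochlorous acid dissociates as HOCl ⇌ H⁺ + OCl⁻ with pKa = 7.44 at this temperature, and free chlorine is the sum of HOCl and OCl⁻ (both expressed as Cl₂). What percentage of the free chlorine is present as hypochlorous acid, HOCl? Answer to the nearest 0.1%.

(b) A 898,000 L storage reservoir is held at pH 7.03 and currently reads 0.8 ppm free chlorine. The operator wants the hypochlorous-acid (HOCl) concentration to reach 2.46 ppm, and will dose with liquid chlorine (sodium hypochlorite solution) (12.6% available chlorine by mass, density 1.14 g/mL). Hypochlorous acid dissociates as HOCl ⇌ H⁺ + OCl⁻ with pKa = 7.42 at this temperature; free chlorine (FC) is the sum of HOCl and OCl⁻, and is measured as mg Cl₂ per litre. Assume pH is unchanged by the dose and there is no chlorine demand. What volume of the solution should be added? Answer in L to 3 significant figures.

(a) [OCl⁻]/[HOCl] = 10^(pH − pKa) = 10^(6.86 − 7.44) = 10^-0.58 = 0.263.
(a) Fraction as HOCl = 1 / (1 + 0.263) = 0.7917.

(b) [OCl⁻]/[HOCl] = 10^(pH − pKa) = 10^(7.03 − 7.42) = 0.4074; fraction as HOCl = 1/(1 + 0.4074) = 0.7105.
(b) Free chlorine required for 2.46 ppm HOCl: 2.46 / 0.7105 = 3.462 ppm.
(b) FC to add: 3.462 − 0.8 = 2.662 mg/L as Cl₂.
(b) Cl₂ equivalent: 2.662 mg/L × 898,000 L = 2391 g.
(b) Product at 12.6% available Cl: 2391 / 0.126 = 18,970 g.
(b) Volume: 18,970 g ÷ 1.14 g/mL = 16,640 mL.

(a) 79.2%; (b) 16.6 L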